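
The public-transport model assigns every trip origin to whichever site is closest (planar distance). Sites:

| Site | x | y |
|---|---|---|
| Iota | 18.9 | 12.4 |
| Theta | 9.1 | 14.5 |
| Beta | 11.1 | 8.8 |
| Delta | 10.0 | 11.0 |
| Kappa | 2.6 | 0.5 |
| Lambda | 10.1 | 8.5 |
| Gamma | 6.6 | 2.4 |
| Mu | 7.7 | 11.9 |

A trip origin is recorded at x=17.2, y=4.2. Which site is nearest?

Squared distances to each site:
Iota: 70.130; Theta: 171.700; Beta: 58.370; Delta: 98.080; Kappa: 226.850; Lambda: 68.900; Gamma: 115.600; Mu: 149.540.
Minimum at Beta.

Beta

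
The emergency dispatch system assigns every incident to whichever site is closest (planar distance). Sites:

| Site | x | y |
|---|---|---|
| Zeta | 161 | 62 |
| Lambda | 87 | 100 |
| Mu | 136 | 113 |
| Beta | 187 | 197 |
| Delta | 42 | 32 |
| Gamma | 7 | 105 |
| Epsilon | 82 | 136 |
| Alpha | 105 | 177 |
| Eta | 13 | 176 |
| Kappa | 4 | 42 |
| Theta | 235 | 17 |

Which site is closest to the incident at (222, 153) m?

Squared distances to each site:
Zeta: 12002.000; Lambda: 21034.000; Mu: 8996.000; Beta: 3161.000; Delta: 47041.000; Gamma: 48529.000; Epsilon: 19889.000; Alpha: 14265.000; Eta: 44210.000; Kappa: 59845.000; Theta: 18665.000.
Minimum at Beta.

Beta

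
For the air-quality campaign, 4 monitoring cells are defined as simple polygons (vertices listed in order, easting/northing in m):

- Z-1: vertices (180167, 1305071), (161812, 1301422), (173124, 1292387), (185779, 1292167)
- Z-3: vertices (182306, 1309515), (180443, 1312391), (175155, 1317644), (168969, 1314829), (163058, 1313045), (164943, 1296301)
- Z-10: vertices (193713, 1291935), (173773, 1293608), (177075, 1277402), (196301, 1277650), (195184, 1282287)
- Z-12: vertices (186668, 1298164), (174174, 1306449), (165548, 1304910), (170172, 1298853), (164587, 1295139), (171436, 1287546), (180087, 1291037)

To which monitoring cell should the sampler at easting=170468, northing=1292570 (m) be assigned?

Z-12

Cast a ray rightward from (170468, 1292570). For each polygon, the edges (by vertex number in listed order) whose endpoints lie on opposite sides of northing = 1292570, where each meets that height, and whether that is right or left of the point:
Z-1: 2–3 at easting≈172894.9 (right), 4–1 at easting≈185603.7 (right) → 2 crossings.
Z-3: no edge straddles that height → 0 crossings.
Z-10: 1–2 at easting≈186144.6 (right), 2–3 at easting≈173984.5 (right) → 2 crossings.
Z-12: 5–6 at easting≈166904.3 (left), 7–1 at easting≈181502.6 (right) → 1 crossing.
Only Z-12 has an odd count, so the point is inside Z-12.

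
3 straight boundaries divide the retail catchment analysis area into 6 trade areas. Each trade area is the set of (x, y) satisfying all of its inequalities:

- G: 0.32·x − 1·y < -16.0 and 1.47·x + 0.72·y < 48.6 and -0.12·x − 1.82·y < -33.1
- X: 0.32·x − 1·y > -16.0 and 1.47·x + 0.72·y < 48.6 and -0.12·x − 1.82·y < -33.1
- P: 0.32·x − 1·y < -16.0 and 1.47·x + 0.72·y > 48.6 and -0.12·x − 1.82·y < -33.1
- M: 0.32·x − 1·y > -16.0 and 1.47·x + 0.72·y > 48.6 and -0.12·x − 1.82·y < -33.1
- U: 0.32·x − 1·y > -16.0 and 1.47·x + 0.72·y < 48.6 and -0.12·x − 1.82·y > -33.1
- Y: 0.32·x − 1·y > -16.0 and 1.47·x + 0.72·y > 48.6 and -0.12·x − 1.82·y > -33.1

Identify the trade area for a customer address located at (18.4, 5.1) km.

0.32·18.4 − 1·5.1 = 0.788, which is > -16.0
1.47·18.4 + 0.72·5.1 = 30.720, which is < 48.6
-0.12·18.4 − 1.82·5.1 = -11.490, which is > -33.1
This sign pattern matches U.

U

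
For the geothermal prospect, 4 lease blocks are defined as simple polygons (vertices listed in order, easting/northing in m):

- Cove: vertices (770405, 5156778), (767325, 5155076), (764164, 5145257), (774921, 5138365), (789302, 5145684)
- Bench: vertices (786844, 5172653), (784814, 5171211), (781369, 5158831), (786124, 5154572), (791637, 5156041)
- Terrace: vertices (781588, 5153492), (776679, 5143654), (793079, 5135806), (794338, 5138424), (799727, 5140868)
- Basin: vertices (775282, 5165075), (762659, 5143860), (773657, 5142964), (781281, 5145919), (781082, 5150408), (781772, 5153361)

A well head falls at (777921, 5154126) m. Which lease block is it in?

Cast a ray rightward from (777921, 5154126). For each polygon, the edges (by vertex number in listed order) whose endpoints lie on opposite sides of northing = 5154126, where each meets that height, and whether that is right or left of the point:
Cove: 2–3 at easting≈767019.2 (left), 5–1 at easting≈774922.3 (left) → 0 crossings.
Bench: no edge straddles that height → 0 crossings.
Terrace: no edge straddles that height → 0 crossings.
Basin: 1–2 at easting≈768767.3 (left), 6–1 at easting≈781348.2 (right) → 1 crossing.
Only Basin has an odd count, so the point is inside Basin.

Basin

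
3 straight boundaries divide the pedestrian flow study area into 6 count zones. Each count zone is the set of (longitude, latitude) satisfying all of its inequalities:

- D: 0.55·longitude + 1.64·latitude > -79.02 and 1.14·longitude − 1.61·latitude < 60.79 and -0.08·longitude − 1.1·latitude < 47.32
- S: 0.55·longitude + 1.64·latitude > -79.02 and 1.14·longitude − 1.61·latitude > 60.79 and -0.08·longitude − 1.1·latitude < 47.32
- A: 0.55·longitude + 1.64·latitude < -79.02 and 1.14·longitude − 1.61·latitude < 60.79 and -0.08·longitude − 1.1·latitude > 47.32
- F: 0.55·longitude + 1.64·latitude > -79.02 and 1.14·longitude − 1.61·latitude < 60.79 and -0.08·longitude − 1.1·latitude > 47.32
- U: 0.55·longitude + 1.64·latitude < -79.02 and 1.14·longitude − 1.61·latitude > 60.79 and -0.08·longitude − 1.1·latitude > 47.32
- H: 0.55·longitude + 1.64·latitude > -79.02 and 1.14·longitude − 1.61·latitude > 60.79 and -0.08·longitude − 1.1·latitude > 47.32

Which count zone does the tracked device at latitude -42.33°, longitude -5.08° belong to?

S

0.55·-5.08 + 1.64·-42.33 = -72.215, which is > -79.02
1.14·-5.08 − 1.61·-42.33 = 62.360, which is > 60.79
-0.08·-5.08 − 1.1·-42.33 = 46.969, which is < 47.32
This sign pattern matches S.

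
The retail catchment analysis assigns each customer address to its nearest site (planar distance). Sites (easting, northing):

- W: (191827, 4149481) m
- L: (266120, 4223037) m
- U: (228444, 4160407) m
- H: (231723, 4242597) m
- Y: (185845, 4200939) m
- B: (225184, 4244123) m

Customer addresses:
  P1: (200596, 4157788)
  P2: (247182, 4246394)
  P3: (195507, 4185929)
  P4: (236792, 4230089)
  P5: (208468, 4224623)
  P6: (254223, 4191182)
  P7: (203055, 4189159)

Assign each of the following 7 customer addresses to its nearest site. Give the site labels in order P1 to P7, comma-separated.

P1 → W (d²=145901610.00)
P2 → H (d²=253397890.00)
P3 → Y (d²=318654344.00)
P4 → H (d²=182144825.00)
P5 → B (d²=659674656.00)
P6 → L (d²=1156279634.00)
P7 → Y (d²=434952500.00)

W, H, Y, H, B, L, Y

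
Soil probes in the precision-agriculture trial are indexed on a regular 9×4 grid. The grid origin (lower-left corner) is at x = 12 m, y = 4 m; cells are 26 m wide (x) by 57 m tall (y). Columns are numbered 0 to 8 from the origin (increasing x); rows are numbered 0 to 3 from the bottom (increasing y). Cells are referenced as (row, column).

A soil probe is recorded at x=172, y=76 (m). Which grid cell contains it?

(1, 6)

Column index: ⌊(172 − 12) / 26⌋ = ⌊6.154⌋ = 6
Row offset from origin: ⌊(76 − 4) / 57⌋ = ⌊1.263⌋ = 1 → row 1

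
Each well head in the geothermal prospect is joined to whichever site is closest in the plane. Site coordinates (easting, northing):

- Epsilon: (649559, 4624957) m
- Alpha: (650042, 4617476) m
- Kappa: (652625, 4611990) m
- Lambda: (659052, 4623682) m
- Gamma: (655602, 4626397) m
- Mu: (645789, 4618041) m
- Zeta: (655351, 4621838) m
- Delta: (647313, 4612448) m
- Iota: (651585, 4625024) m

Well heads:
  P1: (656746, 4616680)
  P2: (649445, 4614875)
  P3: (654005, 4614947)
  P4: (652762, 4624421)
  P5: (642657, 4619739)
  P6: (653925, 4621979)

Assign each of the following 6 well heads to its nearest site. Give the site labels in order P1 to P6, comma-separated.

P1 → Zeta (d²=28550989.00)
P2 → Alpha (d²=7121610.00)
P3 → Kappa (d²=10648249.00)
P4 → Iota (d²=1748938.00)
P5 → Mu (d²=12692628.00)
P6 → Zeta (d²=2053357.00)

Zeta, Alpha, Kappa, Iota, Mu, Zeta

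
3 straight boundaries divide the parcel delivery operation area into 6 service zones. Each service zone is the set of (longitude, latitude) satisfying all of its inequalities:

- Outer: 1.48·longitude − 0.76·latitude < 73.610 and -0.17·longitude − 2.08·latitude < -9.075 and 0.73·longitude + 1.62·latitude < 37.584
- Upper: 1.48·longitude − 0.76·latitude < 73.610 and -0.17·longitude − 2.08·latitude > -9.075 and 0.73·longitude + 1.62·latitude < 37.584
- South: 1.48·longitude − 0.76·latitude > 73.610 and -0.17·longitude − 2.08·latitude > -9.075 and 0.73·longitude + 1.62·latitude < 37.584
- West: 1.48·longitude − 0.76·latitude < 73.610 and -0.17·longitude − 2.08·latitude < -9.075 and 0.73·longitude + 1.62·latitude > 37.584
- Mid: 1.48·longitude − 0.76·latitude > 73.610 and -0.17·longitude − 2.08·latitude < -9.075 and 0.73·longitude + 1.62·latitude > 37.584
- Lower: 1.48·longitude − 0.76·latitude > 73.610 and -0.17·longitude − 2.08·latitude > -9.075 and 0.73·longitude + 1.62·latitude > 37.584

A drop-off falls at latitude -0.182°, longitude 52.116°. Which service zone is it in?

Lower

1.48·52.116 − 0.76·-0.182 = 77.270, which is > 73.610
-0.17·52.116 − 2.08·-0.182 = -8.481, which is > -9.075
0.73·52.116 + 1.62·-0.182 = 37.750, which is > 37.584
This sign pattern matches Lower.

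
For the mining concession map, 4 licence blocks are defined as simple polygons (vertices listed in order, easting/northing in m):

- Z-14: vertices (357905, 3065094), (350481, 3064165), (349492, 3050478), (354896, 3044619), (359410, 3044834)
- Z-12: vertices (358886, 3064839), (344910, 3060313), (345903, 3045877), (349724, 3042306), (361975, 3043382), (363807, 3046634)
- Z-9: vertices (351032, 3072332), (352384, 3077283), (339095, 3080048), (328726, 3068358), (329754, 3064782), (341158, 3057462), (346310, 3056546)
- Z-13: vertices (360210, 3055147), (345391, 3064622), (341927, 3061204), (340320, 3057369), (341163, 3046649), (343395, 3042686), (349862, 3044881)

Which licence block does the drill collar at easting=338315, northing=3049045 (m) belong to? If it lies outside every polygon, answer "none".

Cast a ray rightward from (338315, 3049045). For each polygon, the edges (by vertex number in listed order) whose endpoints lie on opposite sides of northing = 3049045, where each meets that height, and whether that is right or left of the point:
Z-14: 3–4 at easting≈350813.7 (right), 5–1 at easting≈359097.2 (right) → 2 crossings.
Z-12: 2–3 at easting≈345685.1 (right), 6–1 at easting≈363155.3 (right) → 2 crossings.
Z-9: no edge straddles that height → 0 crossings.
Z-13: 4–5 at easting≈340974.6 (right), 7–1 at easting≈354059.3 (right) → 2 crossings.
All counts are even, so the point lies outside every listed polygon.

none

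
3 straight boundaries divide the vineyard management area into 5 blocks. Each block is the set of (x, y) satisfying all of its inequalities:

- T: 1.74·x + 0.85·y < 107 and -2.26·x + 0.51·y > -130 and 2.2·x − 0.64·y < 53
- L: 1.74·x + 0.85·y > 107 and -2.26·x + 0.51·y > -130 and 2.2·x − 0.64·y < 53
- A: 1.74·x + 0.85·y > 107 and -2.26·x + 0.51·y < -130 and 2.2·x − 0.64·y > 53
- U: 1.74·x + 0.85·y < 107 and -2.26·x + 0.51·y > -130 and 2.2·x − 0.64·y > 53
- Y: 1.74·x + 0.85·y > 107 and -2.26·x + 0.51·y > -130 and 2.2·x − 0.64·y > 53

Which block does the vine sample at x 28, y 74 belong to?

1.74·28 + 0.85·74 = 111.620, which is > 107
-2.26·28 + 0.51·74 = -25.540, which is > -130
2.2·28 − 0.64·74 = 14.240, which is < 53
This sign pattern matches L.

L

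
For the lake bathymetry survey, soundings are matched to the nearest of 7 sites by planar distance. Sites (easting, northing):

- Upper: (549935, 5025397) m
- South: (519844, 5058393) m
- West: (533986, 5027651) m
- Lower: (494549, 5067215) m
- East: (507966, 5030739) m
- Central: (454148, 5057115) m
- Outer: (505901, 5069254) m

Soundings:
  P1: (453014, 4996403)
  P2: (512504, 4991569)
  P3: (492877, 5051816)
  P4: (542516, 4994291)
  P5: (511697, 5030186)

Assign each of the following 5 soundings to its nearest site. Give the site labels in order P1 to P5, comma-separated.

Central, East, Lower, Upper, East

P1 → Central (d²=3687232900.00)
P2 → East (d²=1554882344.00)
P3 → Lower (d²=239924785.00)
P4 → Upper (d²=1022624797.00)
P5 → East (d²=14226170.00)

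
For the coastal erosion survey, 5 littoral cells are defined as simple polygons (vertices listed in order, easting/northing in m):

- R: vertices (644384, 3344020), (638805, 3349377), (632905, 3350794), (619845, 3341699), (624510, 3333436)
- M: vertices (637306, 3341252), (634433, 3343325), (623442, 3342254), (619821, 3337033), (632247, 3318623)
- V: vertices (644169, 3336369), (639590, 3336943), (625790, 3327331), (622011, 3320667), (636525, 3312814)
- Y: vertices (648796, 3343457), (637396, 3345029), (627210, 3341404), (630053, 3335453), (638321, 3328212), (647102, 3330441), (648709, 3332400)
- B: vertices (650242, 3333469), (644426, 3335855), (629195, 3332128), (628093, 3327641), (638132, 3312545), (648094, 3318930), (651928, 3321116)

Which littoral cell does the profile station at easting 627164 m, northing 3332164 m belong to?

Cast a ray rightward from (627164, 3332164). For each polygon, the edges (by vertex number in listed order) whose endpoints lie on opposite sides of northing = 3332164, where each meets that height, and whether that is right or left of the point:
R: no edge straddles that height → 0 crossings.
M: 4–5 at easting≈623107.4 (left), 5–1 at easting≈635274.3 (right) → 1 crossing.
V: 2–3 at easting≈632728.8 (right), 5–1 at easting≈642804.4 (right) → 2 crossings.
Y: 4–5 at easting≈633808.5 (right), 6–7 at easting≈648515.4 (right) → 2 crossings.
B: 2–3 at easting≈629342.1 (right), 7–1 at easting≈650420.1 (right) → 2 crossings.
Only M has an odd count, so the point is inside M.

M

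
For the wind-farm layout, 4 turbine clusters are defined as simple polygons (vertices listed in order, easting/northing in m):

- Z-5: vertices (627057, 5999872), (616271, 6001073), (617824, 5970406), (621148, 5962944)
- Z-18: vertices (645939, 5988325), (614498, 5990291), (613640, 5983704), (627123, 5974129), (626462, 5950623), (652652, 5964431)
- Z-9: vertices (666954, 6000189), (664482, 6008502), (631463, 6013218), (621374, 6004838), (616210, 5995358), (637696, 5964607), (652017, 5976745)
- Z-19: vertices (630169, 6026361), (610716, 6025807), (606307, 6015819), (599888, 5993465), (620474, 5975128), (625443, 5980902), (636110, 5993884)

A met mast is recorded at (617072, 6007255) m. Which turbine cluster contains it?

Cast a ray rightward from (617072, 6007255). For each polygon, the edges (by vertex number in listed order) whose endpoints lie on opposite sides of northing = 6007255, where each meets that height, and whether that is right or left of the point:
Z-5: no edge straddles that height → 0 crossings.
Z-18: no edge straddles that height → 0 crossings.
Z-9: 1–2 at easting≈664852.8 (right), 3–4 at easting≈624283.9 (right) → 2 crossings.
Z-19: 3–4 at easting≈603847.8 (left), 7–1 at easting≈633664.1 (right) → 1 crossing.
Only Z-19 has an odd count, so the point is inside Z-19.

Z-19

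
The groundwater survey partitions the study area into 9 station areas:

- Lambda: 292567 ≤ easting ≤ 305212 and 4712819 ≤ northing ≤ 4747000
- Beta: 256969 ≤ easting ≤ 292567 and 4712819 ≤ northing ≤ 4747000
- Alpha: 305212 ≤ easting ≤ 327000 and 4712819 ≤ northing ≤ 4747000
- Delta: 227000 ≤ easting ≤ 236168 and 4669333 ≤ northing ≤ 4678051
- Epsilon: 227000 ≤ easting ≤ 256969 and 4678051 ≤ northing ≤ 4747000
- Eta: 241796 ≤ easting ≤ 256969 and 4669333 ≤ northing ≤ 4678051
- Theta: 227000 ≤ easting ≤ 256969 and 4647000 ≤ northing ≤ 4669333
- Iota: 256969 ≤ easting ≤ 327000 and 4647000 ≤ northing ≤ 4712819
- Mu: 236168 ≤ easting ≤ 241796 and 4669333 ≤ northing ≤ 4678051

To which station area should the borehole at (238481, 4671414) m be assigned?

Mu

The point has easting = 238481 and northing = 4671414.
Only Mu satisfies 236168 ≤ easting ≤ 241796 and 4669333 ≤ northing ≤ 4678051.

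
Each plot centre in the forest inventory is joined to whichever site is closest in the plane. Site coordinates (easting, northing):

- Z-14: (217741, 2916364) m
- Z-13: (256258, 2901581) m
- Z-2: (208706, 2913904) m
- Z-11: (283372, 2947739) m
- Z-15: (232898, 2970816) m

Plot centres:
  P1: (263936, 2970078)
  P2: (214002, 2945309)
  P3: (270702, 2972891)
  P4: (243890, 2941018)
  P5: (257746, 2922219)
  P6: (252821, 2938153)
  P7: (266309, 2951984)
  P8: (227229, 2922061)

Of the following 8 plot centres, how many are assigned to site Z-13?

1

P1 → Z-11
P2 → Z-14
P3 → Z-11
P4 → Z-15
P5 → Z-13
P6 → Z-11
P7 → Z-11
P8 → Z-14
1 of the 8 goes to Z-13.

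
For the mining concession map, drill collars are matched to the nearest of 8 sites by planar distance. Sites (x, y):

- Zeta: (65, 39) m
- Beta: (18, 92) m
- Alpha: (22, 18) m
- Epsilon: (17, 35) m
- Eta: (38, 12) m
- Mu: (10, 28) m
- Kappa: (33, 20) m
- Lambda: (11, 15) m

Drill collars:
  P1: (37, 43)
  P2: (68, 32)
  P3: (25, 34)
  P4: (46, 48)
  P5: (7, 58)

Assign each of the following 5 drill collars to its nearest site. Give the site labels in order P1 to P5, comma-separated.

Epsilon, Zeta, Epsilon, Zeta, Epsilon

P1 → Epsilon (d²=464.00)
P2 → Zeta (d²=58.00)
P3 → Epsilon (d²=65.00)
P4 → Zeta (d²=442.00)
P5 → Epsilon (d²=629.00)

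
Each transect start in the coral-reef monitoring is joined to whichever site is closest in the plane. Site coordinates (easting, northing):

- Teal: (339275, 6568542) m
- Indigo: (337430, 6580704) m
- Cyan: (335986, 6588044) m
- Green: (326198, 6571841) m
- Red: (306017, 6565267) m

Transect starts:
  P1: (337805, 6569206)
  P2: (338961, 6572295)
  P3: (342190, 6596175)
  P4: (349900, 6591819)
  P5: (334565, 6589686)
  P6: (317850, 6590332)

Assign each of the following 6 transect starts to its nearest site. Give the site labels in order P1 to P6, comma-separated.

P1 → Teal (d²=2601796.00)
P2 → Teal (d²=14183605.00)
P3 → Cyan (d²=104602777.00)
P4 → Cyan (d²=207850021.00)
P5 → Cyan (d²=4715405.00)
P6 → Cyan (d²=334149440.00)

Teal, Teal, Cyan, Cyan, Cyan, Cyan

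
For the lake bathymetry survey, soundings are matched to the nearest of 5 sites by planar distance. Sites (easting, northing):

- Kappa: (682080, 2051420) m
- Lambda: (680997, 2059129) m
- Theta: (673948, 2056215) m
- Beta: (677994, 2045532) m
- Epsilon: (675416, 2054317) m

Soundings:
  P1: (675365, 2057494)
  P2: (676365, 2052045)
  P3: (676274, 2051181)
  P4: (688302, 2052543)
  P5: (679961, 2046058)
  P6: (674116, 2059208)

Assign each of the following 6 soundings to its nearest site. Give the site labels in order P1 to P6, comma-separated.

Theta, Epsilon, Epsilon, Kappa, Beta, Theta

P1 → Theta (d²=3643730.00)
P2 → Epsilon (d²=6062585.00)
P3 → Epsilon (d²=10570660.00)
P4 → Kappa (d²=39974413.00)
P5 → Beta (d²=4145765.00)
P6 → Theta (d²=8986273.00)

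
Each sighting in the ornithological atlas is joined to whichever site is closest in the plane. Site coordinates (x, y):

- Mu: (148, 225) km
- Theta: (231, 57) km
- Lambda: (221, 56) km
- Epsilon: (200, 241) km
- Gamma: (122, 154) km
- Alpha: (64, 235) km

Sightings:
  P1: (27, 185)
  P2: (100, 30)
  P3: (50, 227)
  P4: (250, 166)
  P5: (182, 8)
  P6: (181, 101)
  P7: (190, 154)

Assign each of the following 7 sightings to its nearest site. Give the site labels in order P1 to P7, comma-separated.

P1 → Alpha (d²=3869.00)
P2 → Lambda (d²=15317.00)
P3 → Alpha (d²=260.00)
P4 → Epsilon (d²=8125.00)
P5 → Lambda (d²=3825.00)
P6 → Lambda (d²=3625.00)
P7 → Gamma (d²=4624.00)

Alpha, Lambda, Alpha, Epsilon, Lambda, Lambda, Gamma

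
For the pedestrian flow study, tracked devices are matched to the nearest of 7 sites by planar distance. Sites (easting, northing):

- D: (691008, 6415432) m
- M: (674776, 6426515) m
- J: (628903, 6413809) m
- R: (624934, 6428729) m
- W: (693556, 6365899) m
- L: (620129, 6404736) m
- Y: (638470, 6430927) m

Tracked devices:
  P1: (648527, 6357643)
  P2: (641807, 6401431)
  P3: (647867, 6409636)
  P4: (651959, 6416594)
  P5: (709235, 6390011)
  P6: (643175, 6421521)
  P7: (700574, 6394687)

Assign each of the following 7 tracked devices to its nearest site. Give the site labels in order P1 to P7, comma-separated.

P1 → W (d²=2095772377.00)
P2 → J (d²=319728100.00)
P3 → J (d²=377047225.00)
P4 → Y (d²=387388010.00)
P5 → W (d²=827219585.00)
P6 → Y (d²=110609861.00)
P7 → D (d²=521863381.00)

W, J, J, Y, W, Y, D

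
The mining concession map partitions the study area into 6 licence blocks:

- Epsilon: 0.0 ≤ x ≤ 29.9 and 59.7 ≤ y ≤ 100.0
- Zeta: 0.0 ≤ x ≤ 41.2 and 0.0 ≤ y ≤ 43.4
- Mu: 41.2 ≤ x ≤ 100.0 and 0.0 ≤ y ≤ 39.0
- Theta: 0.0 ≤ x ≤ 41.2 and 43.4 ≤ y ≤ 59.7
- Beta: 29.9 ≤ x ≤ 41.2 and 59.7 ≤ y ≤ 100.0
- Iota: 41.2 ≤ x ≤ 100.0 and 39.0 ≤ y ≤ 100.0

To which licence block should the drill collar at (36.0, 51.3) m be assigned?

The point has x = 36.0 and y = 51.3.
Only Theta satisfies 0.0 ≤ x ≤ 41.2 and 43.4 ≤ y ≤ 59.7.

Theta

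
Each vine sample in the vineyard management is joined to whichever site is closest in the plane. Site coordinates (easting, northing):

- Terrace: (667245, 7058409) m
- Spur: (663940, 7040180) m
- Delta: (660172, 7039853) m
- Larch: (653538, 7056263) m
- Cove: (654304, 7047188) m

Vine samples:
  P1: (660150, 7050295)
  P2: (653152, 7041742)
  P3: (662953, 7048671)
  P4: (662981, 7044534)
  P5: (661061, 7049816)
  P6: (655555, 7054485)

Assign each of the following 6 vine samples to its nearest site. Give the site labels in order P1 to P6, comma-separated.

P1 → Cove (d²=43829165.00)
P2 → Cove (d²=30986020.00)
P3 → Spur (d²=73071250.00)
P4 → Spur (d²=19876997.00)
P5 → Cove (d²=52563433.00)
P6 → Larch (d²=7229573.00)

Cove, Cove, Spur, Spur, Cove, Larch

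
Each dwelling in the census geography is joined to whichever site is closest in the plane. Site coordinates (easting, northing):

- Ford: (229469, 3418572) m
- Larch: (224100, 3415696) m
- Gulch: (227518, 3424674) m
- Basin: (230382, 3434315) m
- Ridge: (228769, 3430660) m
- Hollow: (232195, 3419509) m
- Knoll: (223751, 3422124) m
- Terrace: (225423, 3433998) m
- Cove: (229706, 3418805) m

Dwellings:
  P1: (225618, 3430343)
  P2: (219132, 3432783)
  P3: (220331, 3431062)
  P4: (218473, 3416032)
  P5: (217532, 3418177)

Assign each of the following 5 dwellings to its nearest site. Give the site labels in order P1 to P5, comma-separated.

P1 → Ridge (d²=10029290.00)
P2 → Terrace (d²=41052906.00)
P3 → Terrace (d²=34548560.00)
P4 → Larch (d²=31776025.00)
P5 → Larch (d²=49293985.00)

Ridge, Terrace, Terrace, Larch, Larch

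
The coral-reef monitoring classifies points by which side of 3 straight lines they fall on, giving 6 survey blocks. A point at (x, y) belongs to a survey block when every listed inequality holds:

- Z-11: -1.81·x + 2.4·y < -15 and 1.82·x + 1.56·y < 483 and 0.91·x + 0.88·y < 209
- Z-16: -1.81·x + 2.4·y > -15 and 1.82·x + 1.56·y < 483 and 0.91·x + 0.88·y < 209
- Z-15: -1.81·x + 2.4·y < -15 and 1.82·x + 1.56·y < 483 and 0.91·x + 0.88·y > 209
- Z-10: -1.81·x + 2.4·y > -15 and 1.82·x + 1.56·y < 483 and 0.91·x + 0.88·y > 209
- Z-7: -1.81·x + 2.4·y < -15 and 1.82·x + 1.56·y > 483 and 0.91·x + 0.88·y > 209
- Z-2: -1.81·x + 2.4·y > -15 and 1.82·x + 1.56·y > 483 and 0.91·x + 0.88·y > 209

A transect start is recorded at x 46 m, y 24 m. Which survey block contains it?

-1.81·46 + 2.4·24 = -25.660, which is < -15
1.82·46 + 1.56·24 = 121.160, which is < 483
0.91·46 + 0.88·24 = 62.980, which is < 209
This sign pattern matches Z-11.

Z-11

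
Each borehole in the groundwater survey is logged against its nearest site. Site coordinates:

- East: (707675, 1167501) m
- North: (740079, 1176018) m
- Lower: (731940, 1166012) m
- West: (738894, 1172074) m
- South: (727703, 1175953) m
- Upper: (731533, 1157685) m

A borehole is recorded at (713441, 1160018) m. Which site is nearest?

East

Squared distances to each site:
East: 89242045.000; North: 965583044.000; Lower: 378141037.000; West: 793202345.000; South: 457328869.000; Upper: 332763353.000.
Minimum at East.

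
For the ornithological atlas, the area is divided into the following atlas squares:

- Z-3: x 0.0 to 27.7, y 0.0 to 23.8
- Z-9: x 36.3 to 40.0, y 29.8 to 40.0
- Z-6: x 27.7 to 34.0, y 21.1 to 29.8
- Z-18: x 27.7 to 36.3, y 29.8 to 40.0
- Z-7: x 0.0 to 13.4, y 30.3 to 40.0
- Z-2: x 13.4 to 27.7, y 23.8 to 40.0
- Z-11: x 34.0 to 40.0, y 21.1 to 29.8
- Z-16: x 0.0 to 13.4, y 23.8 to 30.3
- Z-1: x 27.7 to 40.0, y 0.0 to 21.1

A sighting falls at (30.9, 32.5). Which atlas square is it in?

Z-18

The point has x = 30.9 and y = 32.5.
Only Z-18 satisfies 27.7 ≤ x ≤ 36.3 and 29.8 ≤ y ≤ 40.0.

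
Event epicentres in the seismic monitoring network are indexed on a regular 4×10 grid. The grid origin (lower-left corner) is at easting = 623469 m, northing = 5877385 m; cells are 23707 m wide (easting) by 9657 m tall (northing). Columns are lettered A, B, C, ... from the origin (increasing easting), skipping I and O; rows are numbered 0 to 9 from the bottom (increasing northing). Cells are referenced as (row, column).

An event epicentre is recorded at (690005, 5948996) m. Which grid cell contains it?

Column index: ⌊(690005 − 623469) / 23707⌋ = ⌊2.807⌋ = 2 → column C
Row offset from origin: ⌊(5948996 − 5877385) / 9657⌋ = ⌊7.415⌋ = 7 → row 7

(7, C)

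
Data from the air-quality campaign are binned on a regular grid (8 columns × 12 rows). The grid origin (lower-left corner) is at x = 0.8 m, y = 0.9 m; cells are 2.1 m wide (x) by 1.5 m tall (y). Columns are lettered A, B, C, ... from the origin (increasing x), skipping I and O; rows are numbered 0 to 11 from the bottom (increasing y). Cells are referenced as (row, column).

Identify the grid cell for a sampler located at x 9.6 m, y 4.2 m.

Column index: ⌊(9.6 − 0.8) / 2.1⌋ = ⌊4.190⌋ = 4 → column E
Row offset from origin: ⌊(4.2 − 0.9) / 1.5⌋ = ⌊2.200⌋ = 2 → row 2

(2, E)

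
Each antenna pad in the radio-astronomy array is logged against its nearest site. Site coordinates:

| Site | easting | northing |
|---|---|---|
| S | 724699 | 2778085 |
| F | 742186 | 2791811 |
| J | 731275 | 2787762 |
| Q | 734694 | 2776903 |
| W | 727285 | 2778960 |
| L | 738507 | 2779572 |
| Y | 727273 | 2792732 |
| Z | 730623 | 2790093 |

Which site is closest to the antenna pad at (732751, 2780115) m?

Q

Squared distances to each site:
S: 68955604.000; F: 225815641.000; J: 60655185.000; Q: 14092193.000; W: 31211181.000; L: 33426385.000; Y: 189197173.000; Z: 104088868.000.
Minimum at Q.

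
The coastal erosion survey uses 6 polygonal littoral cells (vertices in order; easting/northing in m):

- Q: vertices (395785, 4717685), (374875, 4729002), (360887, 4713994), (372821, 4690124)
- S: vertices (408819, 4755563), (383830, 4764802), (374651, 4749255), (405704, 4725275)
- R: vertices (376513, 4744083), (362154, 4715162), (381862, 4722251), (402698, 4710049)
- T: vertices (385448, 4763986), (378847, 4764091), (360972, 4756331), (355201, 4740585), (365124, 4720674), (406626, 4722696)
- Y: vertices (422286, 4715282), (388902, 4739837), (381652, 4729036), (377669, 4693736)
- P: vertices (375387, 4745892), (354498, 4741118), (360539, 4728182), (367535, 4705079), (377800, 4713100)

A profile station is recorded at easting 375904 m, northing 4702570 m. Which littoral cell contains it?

Cast a ray rightward from (375904, 4702570). For each polygon, the edges (by vertex number in listed order) whose endpoints lie on opposite sides of northing = 4702570, where each meets that height, and whether that is right or left of the point:
Q: 3–4 at easting≈366598.5 (left), 4–1 at easting≈383191.1 (right) → 1 crossing.
S: no edge straddles that height → 0 crossings.
R: no edge straddles that height → 0 crossings.
T: no edge straddles that height → 0 crossings.
Y: 3–4 at easting≈378665.8 (right), 4–1 at easting≈395962.3 (right) → 2 crossings.
P: no edge straddles that height → 0 crossings.
Only Q has an odd count, so the point is inside Q.

Q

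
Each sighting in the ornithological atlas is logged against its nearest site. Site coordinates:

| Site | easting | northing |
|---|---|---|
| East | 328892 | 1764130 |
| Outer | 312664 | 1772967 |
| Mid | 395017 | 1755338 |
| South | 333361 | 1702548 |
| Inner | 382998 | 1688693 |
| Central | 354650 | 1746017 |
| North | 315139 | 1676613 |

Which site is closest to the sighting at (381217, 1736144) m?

Mid

Squared distances to each site:
East: 3521121821.000; Outer: 6055447138.000; Mid: 558849636.000; South: 3418887952.000; Inner: 2254769362.000; Central: 803281618.000; North: 7910242045.000.
Minimum at Mid.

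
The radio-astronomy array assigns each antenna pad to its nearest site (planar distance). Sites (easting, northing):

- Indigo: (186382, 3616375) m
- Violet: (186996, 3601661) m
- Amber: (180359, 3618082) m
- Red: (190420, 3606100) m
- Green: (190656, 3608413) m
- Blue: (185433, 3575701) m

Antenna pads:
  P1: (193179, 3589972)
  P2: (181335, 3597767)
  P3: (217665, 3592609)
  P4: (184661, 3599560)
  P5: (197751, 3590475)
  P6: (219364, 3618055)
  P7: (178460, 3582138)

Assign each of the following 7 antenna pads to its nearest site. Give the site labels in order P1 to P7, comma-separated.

Violet, Violet, Red, Violet, Violet, Green, Blue

P1 → Violet (d²=174862210.00)
P2 → Violet (d²=47210157.00)
P3 → Red (d²=924297106.00)
P4 → Violet (d²=9866426.00)
P5 → Violet (d²=240796621.00)
P6 → Green (d²=917117428.00)
P7 → Blue (d²=90057698.00)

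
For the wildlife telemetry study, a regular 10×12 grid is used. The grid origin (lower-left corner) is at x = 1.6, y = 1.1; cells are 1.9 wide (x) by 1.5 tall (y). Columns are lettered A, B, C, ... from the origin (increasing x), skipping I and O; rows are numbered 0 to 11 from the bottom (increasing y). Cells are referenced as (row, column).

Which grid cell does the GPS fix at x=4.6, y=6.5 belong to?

Column index: ⌊(4.6 − 1.6) / 1.9⌋ = ⌊1.579⌋ = 1 → column B
Row offset from origin: ⌊(6.5 − 1.1) / 1.5⌋ = ⌊3.600⌋ = 3 → row 3

(3, B)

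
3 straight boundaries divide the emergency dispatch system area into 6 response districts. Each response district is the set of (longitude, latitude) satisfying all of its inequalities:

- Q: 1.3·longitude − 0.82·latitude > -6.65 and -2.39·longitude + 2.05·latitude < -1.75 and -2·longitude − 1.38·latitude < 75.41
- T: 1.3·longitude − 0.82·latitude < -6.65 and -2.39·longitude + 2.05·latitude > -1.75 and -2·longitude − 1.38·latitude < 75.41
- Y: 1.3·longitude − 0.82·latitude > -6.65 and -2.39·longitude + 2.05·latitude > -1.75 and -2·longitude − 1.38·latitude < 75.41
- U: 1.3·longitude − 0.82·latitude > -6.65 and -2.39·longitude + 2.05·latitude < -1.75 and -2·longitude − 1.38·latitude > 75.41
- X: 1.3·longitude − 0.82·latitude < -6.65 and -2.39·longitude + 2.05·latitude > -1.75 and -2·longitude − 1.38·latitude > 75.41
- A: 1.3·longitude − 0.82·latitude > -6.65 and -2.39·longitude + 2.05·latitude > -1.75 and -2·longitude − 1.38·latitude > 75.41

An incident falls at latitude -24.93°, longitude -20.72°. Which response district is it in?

A

1.3·-20.72 − 0.82·-24.93 = -6.493, which is > -6.65
-2.39·-20.72 + 2.05·-24.93 = -1.586, which is > -1.75
-2·-20.72 − 1.38·-24.93 = 75.843, which is > 75.41
This sign pattern matches A.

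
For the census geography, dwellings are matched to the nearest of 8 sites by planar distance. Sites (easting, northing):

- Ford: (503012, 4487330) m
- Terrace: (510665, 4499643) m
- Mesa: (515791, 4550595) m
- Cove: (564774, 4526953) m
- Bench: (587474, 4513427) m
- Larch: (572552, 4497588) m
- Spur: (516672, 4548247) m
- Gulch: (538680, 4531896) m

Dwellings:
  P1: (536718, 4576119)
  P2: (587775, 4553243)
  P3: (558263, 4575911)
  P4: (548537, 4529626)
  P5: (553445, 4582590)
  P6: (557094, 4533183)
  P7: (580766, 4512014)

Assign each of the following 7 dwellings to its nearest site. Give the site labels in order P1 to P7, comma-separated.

Mesa, Cove, Gulch, Gulch, Mesa, Cove, Bench

P1 → Mesa (d²=1089413905.00)
P2 → Cove (d²=1220210101.00)
P3 → Gulch (d²=2320814114.00)
P4 → Gulch (d²=102313349.00)
P5 → Mesa (d²=2441503741.00)
P6 → Cove (d²=97795300.00)
P7 → Bench (d²=46993833.00)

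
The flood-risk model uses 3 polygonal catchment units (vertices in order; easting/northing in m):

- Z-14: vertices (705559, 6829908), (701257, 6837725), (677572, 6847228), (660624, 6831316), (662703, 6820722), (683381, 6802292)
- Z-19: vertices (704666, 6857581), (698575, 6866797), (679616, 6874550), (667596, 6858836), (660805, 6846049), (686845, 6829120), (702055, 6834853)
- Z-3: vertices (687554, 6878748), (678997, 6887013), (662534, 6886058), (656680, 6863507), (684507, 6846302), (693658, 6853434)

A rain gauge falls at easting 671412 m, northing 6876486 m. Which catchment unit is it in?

Cast a ray rightward from (671412, 6876486). For each polygon, the edges (by vertex number in listed order) whose endpoints lie on opposite sides of northing = 6876486, where each meets that height, and whether that is right or left of the point:
Z-14: no edge straddles that height → 0 crossings.
Z-19: no edge straddles that height → 0 crossings.
Z-3: 3–4 at easting≈660049.2 (left), 6–1 at easting≈688099.4 (right) → 1 crossing.
Only Z-3 has an odd count, so the point is inside Z-3.

Z-3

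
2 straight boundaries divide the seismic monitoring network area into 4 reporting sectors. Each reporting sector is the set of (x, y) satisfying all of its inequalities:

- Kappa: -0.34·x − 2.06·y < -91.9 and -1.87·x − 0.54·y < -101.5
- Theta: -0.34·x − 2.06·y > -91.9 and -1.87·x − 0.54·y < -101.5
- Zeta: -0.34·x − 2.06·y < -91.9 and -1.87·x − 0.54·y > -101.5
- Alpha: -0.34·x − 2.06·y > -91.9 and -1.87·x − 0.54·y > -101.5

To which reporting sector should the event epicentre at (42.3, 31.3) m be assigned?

Alpha

-0.34·42.3 − 2.06·31.3 = -78.860, which is > -91.9
-1.87·42.3 − 0.54·31.3 = -96.003, which is > -101.5
This sign pattern matches Alpha.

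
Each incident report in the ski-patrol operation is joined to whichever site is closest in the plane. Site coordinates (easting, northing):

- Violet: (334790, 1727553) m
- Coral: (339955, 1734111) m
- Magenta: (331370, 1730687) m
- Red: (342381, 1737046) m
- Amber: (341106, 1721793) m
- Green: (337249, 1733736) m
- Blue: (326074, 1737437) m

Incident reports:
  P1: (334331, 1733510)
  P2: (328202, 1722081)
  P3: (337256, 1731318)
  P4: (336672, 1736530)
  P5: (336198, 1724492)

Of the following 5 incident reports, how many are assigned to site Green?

P1 → Green
P2 → Violet
P3 → Green
P4 → Green
P5 → Violet
3 of the 5 go to Green.

3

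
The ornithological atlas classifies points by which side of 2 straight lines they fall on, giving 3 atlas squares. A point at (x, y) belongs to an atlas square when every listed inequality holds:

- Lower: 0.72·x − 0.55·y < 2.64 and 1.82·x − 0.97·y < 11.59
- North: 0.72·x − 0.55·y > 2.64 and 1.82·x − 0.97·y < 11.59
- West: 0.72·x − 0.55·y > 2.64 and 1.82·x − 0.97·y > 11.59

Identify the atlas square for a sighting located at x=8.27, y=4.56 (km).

North

0.72·8.27 − 0.55·4.56 = 3.446, which is > 2.64
1.82·8.27 − 0.97·4.56 = 10.628, which is < 11.59
This sign pattern matches North.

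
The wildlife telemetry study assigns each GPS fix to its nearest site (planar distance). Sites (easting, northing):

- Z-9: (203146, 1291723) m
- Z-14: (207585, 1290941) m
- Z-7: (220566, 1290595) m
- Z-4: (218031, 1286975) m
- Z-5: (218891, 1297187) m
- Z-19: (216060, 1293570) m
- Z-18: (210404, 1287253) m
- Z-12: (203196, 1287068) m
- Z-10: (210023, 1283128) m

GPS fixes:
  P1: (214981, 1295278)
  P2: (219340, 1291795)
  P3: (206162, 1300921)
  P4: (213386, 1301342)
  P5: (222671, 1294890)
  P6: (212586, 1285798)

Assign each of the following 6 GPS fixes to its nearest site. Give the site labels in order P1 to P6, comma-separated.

Z-19, Z-7, Z-9, Z-5, Z-5, Z-18

P1 → Z-19 (d²=4081505.00)
P2 → Z-7 (d²=2943076.00)
P3 → Z-9 (d²=93699460.00)
P4 → Z-5 (d²=47569050.00)
P5 → Z-5 (d²=19564609.00)
P6 → Z-18 (d²=6878149.00)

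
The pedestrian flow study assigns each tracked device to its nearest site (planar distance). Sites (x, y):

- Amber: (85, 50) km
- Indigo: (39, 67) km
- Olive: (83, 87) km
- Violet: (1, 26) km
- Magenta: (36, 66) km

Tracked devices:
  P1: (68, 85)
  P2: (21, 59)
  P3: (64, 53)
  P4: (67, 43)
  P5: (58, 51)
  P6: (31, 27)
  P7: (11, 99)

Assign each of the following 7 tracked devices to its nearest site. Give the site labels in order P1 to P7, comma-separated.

Olive, Magenta, Amber, Amber, Indigo, Violet, Magenta

P1 → Olive (d²=229.00)
P2 → Magenta (d²=274.00)
P3 → Amber (d²=450.00)
P4 → Amber (d²=373.00)
P5 → Indigo (d²=617.00)
P6 → Violet (d²=901.00)
P7 → Magenta (d²=1714.00)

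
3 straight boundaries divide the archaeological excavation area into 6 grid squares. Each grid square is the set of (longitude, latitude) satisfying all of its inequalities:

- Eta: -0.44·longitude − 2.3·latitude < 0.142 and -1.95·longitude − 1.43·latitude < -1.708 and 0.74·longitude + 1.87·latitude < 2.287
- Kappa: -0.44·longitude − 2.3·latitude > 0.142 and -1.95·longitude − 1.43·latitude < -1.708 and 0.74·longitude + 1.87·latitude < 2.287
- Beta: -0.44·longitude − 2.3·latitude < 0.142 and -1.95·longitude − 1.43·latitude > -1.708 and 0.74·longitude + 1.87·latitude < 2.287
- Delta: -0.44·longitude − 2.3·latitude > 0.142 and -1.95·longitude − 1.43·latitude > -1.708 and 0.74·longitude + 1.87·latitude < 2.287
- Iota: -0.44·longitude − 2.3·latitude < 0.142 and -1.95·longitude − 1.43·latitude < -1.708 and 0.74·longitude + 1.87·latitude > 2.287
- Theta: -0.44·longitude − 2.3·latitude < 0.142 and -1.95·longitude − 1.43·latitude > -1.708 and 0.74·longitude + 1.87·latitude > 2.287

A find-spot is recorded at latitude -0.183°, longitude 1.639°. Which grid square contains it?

-0.44·1.639 − 2.3·-0.183 = -0.300, which is < 0.142
-1.95·1.639 − 1.43·-0.183 = -2.934, which is < -1.708
0.74·1.639 + 1.87·-0.183 = 0.871, which is < 2.287
This sign pattern matches Eta.

Eta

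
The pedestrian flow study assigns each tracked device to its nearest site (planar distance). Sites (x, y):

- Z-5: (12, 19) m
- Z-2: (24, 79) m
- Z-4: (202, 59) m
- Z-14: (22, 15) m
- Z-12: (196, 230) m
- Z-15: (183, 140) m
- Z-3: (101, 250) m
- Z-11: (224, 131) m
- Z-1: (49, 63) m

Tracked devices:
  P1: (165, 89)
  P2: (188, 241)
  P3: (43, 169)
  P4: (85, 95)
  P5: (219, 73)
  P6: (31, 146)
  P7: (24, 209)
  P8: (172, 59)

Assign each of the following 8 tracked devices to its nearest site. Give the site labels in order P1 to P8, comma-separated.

Z-4, Z-12, Z-2, Z-1, Z-4, Z-2, Z-3, Z-4

P1 → Z-4 (d²=2269.00)
P2 → Z-12 (d²=185.00)
P3 → Z-2 (d²=8461.00)
P4 → Z-1 (d²=2320.00)
P5 → Z-4 (d²=485.00)
P6 → Z-2 (d²=4538.00)
P7 → Z-3 (d²=7610.00)
P8 → Z-4 (d²=900.00)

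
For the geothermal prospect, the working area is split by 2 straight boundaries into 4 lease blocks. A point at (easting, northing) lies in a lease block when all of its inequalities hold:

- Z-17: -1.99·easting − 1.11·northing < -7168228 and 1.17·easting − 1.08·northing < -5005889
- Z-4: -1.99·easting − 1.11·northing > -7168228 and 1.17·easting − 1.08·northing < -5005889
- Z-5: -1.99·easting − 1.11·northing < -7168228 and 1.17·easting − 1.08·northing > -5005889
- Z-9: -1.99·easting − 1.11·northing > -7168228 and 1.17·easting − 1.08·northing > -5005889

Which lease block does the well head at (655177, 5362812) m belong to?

Z-17

-1.99·655177 − 1.11·5362812 = -7256523.550, which is < -7168228
1.17·655177 − 1.08·5362812 = -5025279.870, which is < -5005889
This sign pattern matches Z-17.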